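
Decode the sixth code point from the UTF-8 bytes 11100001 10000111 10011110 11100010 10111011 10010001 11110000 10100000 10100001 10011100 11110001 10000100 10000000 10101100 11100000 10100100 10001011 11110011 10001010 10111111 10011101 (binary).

U+CAFDD

Offset 0: leading byte 0xE1 = 11100001 → 3-byte char #1 = E1 87 9E.
Offset 3: leading byte 0xE2 = 11100010 → 3-byte char #2 = E2 BB 91.
Offset 6: leading byte 0xF0 = 11110000 → 4-byte char #3 = F0 A0 A1 9C.
Offset 10: leading byte 0xF1 = 11110001 → 4-byte char #4 = F1 84 80 AC.
Offset 14: leading byte 0xE0 = 11100000 → 3-byte char #5 = E0 A4 8B.
Offset 17: leading byte 0xF3 = 11110011 → 4-byte char #6 = F3 8A BF 9D.
Leading byte 0xF3 = 11110011 matches 11110xxx → 4-byte sequence.
Byte 1: 0xF3 = 11110011, payload 011 (3 bits).
Byte 2: 0x8A = 10001010 (10xxxxxx ✓), payload 001010.
Byte 3: 0xBF = 10111111 (10xxxxxx ✓), payload 111111.
Byte 4: 0x9D = 10011101 (10xxxxxx ✓), payload 011101.
Concatenate: 011001010111111011101 = 0xCAFDD (21 bits → U+CAFDD).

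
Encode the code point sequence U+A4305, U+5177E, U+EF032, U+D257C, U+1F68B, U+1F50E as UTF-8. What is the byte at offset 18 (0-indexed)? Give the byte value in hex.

0x9A

U+A4305 → 4-byte form F2 A4 8C 85 at offsets 0–3.
U+5177E → 4-byte form F1 91 9D BE at offsets 4–7.
U+EF032 → 4-byte form F3 AF 80 B2 at offsets 8–11.
U+D257C → 4-byte form F3 92 95 BC at offsets 12–15.
U+1F68B → 4-byte form F0 9F 9A 8B at offsets 16–19.
Offset 18 falls in char 5's range; it's byte 3 of F0 9F 9A 8B = 0x9A.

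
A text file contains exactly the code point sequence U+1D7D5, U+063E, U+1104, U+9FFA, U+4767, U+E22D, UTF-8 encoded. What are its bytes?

F0 9D 9F 95 D8 BE E1 84 84 E9 BF BA E4 9D A7 EE 88 AD

U+1D7D5: 4-byte form → F0 9D 9F 95.
U+063E: 2-byte form → D8 BE.
U+1104: 3-byte form → E1 84 84.
U+9FFA: 3-byte form → E9 BF BA.
U+4767: 3-byte form → E4 9D A7.
U+E22D: 3-byte form → EE 88 AD.
Concatenated (18 bytes): F0 9D 9F 95 D8 BE E1 84 84 E9 BF BA E4 9D A7 EE 88 AD.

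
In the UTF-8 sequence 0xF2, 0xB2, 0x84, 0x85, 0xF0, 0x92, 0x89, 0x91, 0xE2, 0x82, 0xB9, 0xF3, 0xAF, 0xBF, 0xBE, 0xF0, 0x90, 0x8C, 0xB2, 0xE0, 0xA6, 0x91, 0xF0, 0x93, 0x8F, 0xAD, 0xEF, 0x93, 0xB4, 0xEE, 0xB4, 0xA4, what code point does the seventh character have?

Offset 0: leading byte 0xF2 = 11110010 → 4-byte char #1 = F2 B2 84 85.
Offset 4: leading byte 0xF0 = 11110000 → 4-byte char #2 = F0 92 89 91.
Offset 8: leading byte 0xE2 = 11100010 → 3-byte char #3 = E2 82 B9.
Offset 11: leading byte 0xF3 = 11110011 → 4-byte char #4 = F3 AF BF BE.
Offset 15: leading byte 0xF0 = 11110000 → 4-byte char #5 = F0 90 8C B2.
Offset 19: leading byte 0xE0 = 11100000 → 3-byte char #6 = E0 A6 91.
Offset 22: leading byte 0xF0 = 11110000 → 4-byte char #7 = F0 93 8F AD.
Leading byte 0xF0 = 11110000 matches 11110xxx → 4-byte sequence.
Byte 1: 0xF0 = 11110000, payload 000 (3 bits).
Byte 2: 0x93 = 10010011 (10xxxxxx ✓), payload 010011.
Byte 3: 0x8F = 10001111 (10xxxxxx ✓), payload 001111.
Byte 4: 0xAD = 10101101 (10xxxxxx ✓), payload 101101.
Concatenate: 000010011001111101101 = 0x133ED (21 bits → U+133ED).

U+133ED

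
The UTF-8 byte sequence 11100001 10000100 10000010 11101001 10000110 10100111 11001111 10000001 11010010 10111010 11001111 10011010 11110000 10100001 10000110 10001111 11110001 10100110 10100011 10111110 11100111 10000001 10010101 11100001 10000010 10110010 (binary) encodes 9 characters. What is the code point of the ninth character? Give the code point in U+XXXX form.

Offset 0: leading byte 0xE1 = 11100001 → 3-byte char #1 = E1 84 82.
Offset 3: leading byte 0xE9 = 11101001 → 3-byte char #2 = E9 86 A7.
Offset 6: leading byte 0xCF = 11001111 → 2-byte char #3 = CF 81.
Offset 8: leading byte 0xD2 = 11010010 → 2-byte char #4 = D2 BA.
Offset 10: leading byte 0xCF = 11001111 → 2-byte char #5 = CF 9A.
Offset 12: leading byte 0xF0 = 11110000 → 4-byte char #6 = F0 A1 86 8F.
Offset 16: leading byte 0xF1 = 11110001 → 4-byte char #7 = F1 A6 A3 BE.
Offset 20: leading byte 0xE7 = 11100111 → 3-byte char #8 = E7 81 95.
Offset 23: leading byte 0xE1 = 11100001 → 3-byte char #9 = E1 82 B2.
Leading byte 0xE1 = 11100001 matches 1110xxxx → 3-byte sequence.
Byte 1: 0xE1 = 11100001, payload 0001 (4 bits).
Byte 2: 0x82 = 10000010 (10xxxxxx ✓), payload 000010.
Byte 3: 0xB2 = 10110010 (10xxxxxx ✓), payload 110010.
Concatenate: 0001000010110010 = 0x10B2 (16 bits → U+10B2).

U+10B2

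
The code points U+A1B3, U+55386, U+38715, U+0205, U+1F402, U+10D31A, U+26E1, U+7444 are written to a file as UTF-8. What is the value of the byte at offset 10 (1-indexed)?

1-indexed offset 10 is 0-indexed offset 9.
U+A1B3 → 3-byte form EA 86 B3 at offsets 0–2.
U+55386 → 4-byte form F1 95 8E 86 at offsets 3–6.
U+38715 → 4-byte form F0 B8 9C 95 at offsets 7–10.
Offset 9 falls in char 3's range; it's byte 3 of F0 B8 9C 95 = 0x9C.

0x9C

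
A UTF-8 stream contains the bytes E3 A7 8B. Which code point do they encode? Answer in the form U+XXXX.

U+39CB

Leading byte 0xE3 = 11100011 matches 1110xxxx → 3-byte sequence.
Byte 1: 0xE3 = 11100011, payload 0011 (4 bits).
Byte 2: 0xA7 = 10100111 (10xxxxxx ✓), payload 100111.
Byte 3: 0x8B = 10001011 (10xxxxxx ✓), payload 001011.
Concatenate: 0011100111001011 = 0x39CB (16 bits → U+39CB).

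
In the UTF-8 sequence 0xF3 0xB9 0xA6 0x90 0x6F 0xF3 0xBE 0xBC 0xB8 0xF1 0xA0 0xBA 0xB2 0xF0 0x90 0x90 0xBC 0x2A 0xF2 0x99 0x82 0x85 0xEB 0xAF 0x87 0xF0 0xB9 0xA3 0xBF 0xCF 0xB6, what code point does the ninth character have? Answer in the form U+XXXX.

U+398FF

Offset 0: leading byte 0xF3 = 11110011 → 4-byte char #1 = F3 B9 A6 90.
Offset 4: leading byte 0x6F = 01101111 → 1-byte char #2 = 6F.
Offset 5: leading byte 0xF3 = 11110011 → 4-byte char #3 = F3 BE BC B8.
Offset 9: leading byte 0xF1 = 11110001 → 4-byte char #4 = F1 A0 BA B2.
Offset 13: leading byte 0xF0 = 11110000 → 4-byte char #5 = F0 90 90 BC.
Offset 17: leading byte 0x2A = 00101010 → 1-byte char #6 = 2A.
Offset 18: leading byte 0xF2 = 11110010 → 4-byte char #7 = F2 99 82 85.
Offset 22: leading byte 0xEB = 11101011 → 3-byte char #8 = EB AF 87.
Offset 25: leading byte 0xF0 = 11110000 → 4-byte char #9 = F0 B9 A3 BF.
Leading byte 0xF0 = 11110000 matches 11110xxx → 4-byte sequence.
Byte 1: 0xF0 = 11110000, payload 000 (3 bits).
Byte 2: 0xB9 = 10111001 (10xxxxxx ✓), payload 111001.
Byte 3: 0xA3 = 10100011 (10xxxxxx ✓), payload 100011.
Byte 4: 0xBF = 10111111 (10xxxxxx ✓), payload 111111.
Concatenate: 000111001100011111111 = 0x398FF (21 bits → U+398FF).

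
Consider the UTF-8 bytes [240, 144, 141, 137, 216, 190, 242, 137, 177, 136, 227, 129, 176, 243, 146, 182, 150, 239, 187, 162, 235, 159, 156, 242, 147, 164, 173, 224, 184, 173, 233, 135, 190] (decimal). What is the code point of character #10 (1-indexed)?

U+91FE

Offset 0: leading byte 0xF0 = 11110000 → 4-byte char #1 = F0 90 8D 89.
Offset 4: leading byte 0xD8 = 11011000 → 2-byte char #2 = D8 BE.
Offset 6: leading byte 0xF2 = 11110010 → 4-byte char #3 = F2 89 B1 88.
Offset 10: leading byte 0xE3 = 11100011 → 3-byte char #4 = E3 81 B0.
Offset 13: leading byte 0xF3 = 11110011 → 4-byte char #5 = F3 92 B6 96.
Offset 17: leading byte 0xEF = 11101111 → 3-byte char #6 = EF BB A2.
Offset 20: leading byte 0xEB = 11101011 → 3-byte char #7 = EB 9F 9C.
Offset 23: leading byte 0xF2 = 11110010 → 4-byte char #8 = F2 93 A4 AD.
Offset 27: leading byte 0xE0 = 11100000 → 3-byte char #9 = E0 B8 AD.
Offset 30: leading byte 0xE9 = 11101001 → 3-byte char #10 = E9 87 BE.
Leading byte 0xE9 = 11101001 matches 1110xxxx → 3-byte sequence.
Byte 1: 0xE9 = 11101001, payload 1001 (4 bits).
Byte 2: 0x87 = 10000111 (10xxxxxx ✓), payload 000111.
Byte 3: 0xBE = 10111110 (10xxxxxx ✓), payload 111110.
Concatenate: 1001000111111110 = 0x91FE (16 bits → U+91FE).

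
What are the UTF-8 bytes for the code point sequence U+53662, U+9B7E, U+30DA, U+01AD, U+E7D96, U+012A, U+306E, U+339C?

U+53662: 4-byte form → F1 93 99 A2.
U+9B7E: 3-byte form → E9 AD BE.
U+30DA: 3-byte form → E3 83 9A.
U+01AD: 2-byte form → C6 AD.
U+E7D96: 4-byte form → F3 A7 B6 96.
U+012A: 2-byte form → C4 AA.
U+306E: 3-byte form → E3 81 AE.
U+339C: 3-byte form → E3 8E 9C.
Concatenated (24 bytes): F1 93 99 A2 E9 AD BE E3 83 9A C6 AD F3 A7 B6 96 C4 AA E3 81 AE E3 8E 9C.

F1 93 99 A2 E9 AD BE E3 83 9A C6 AD F3 A7 B6 96 C4 AA E3 81 AE E3 8E 9C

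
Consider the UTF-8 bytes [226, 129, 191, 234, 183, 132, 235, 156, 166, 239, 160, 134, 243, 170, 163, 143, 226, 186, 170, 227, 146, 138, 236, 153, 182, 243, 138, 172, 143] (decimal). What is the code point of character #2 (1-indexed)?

U+ADC4

Offset 0: leading byte 0xE2 = 11100010 → 3-byte char #1 = E2 81 BF.
Offset 3: leading byte 0xEA = 11101010 → 3-byte char #2 = EA B7 84.
Leading byte 0xEA = 11101010 matches 1110xxxx → 3-byte sequence.
Byte 1: 0xEA = 11101010, payload 1010 (4 bits).
Byte 2: 0xB7 = 10110111 (10xxxxxx ✓), payload 110111.
Byte 3: 0x84 = 10000100 (10xxxxxx ✓), payload 000100.
Concatenate: 1010110111000100 = 0xADC4 (16 bits → U+ADC4).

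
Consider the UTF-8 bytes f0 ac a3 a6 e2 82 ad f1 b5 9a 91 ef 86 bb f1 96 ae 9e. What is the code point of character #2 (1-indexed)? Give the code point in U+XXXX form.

U+20AD

Offset 0: leading byte 0xF0 = 11110000 → 4-byte char #1 = F0 AC A3 A6.
Offset 4: leading byte 0xE2 = 11100010 → 3-byte char #2 = E2 82 AD.
Leading byte 0xE2 = 11100010 matches 1110xxxx → 3-byte sequence.
Byte 1: 0xE2 = 11100010, payload 0010 (4 bits).
Byte 2: 0x82 = 10000010 (10xxxxxx ✓), payload 000010.
Byte 3: 0xAD = 10101101 (10xxxxxx ✓), payload 101101.
Concatenate: 0010000010101101 = 0x20AD (16 bits → U+20AD).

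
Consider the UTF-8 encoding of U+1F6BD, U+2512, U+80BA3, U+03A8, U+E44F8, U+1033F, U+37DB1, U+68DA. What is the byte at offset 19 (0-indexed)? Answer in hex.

0x8C

U+1F6BD → 4-byte form F0 9F 9A BD at offsets 0–3.
U+2512 → 3-byte form E2 94 92 at offsets 4–6.
U+80BA3 → 4-byte form F2 80 AE A3 at offsets 7–10.
U+03A8 → 2-byte form CE A8 at offsets 11–12.
U+E44F8 → 4-byte form F3 A4 93 B8 at offsets 13–16.
U+1033F → 4-byte form F0 90 8C BF at offsets 17–20.
Offset 19 falls in char 6's range; it's byte 3 of F0 90 8C BF = 0x8C.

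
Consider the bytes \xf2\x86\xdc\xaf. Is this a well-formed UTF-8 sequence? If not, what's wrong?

Leading byte 0xF2 = 11110010 → 4-byte form.
Byte 3 is 0xDC = 11011100, which is not 10xxxxxx — expected a continuation byte.

invalid (non-continuation byte where continuation expected)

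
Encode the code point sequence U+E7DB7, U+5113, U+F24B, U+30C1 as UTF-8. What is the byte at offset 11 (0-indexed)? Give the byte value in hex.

0x83

U+E7DB7 → 4-byte form F3 A7 B6 B7 at offsets 0–3.
U+5113 → 3-byte form E5 84 93 at offsets 4–6.
U+F24B → 3-byte form EF 89 8B at offsets 7–9.
U+30C1 → 3-byte form E3 83 81 at offsets 10–12.
Offset 11 falls in char 4's range; it's byte 2 of E3 83 81 = 0x83.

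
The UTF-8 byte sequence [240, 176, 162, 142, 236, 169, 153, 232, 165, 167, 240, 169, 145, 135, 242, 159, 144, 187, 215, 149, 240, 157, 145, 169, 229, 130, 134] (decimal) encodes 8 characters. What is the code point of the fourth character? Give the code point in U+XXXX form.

Offset 0: leading byte 0xF0 = 11110000 → 4-byte char #1 = F0 B0 A2 8E.
Offset 4: leading byte 0xEC = 11101100 → 3-byte char #2 = EC A9 99.
Offset 7: leading byte 0xE8 = 11101000 → 3-byte char #3 = E8 A5 A7.
Offset 10: leading byte 0xF0 = 11110000 → 4-byte char #4 = F0 A9 91 87.
Leading byte 0xF0 = 11110000 matches 11110xxx → 4-byte sequence.
Byte 1: 0xF0 = 11110000, payload 000 (3 bits).
Byte 2: 0xA9 = 10101001 (10xxxxxx ✓), payload 101001.
Byte 3: 0x91 = 10010001 (10xxxxxx ✓), payload 010001.
Byte 4: 0x87 = 10000111 (10xxxxxx ✓), payload 000111.
Concatenate: 000101001010001000111 = 0x29447 (21 bits → U+29447).

U+29447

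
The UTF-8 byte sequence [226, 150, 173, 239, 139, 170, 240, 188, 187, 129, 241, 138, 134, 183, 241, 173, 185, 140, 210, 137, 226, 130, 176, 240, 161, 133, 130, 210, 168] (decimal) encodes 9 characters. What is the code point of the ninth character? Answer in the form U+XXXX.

Offset 0: leading byte 0xE2 = 11100010 → 3-byte char #1 = E2 96 AD.
Offset 3: leading byte 0xEF = 11101111 → 3-byte char #2 = EF 8B AA.
Offset 6: leading byte 0xF0 = 11110000 → 4-byte char #3 = F0 BC BB 81.
Offset 10: leading byte 0xF1 = 11110001 → 4-byte char #4 = F1 8A 86 B7.
Offset 14: leading byte 0xF1 = 11110001 → 4-byte char #5 = F1 AD B9 8C.
Offset 18: leading byte 0xD2 = 11010010 → 2-byte char #6 = D2 89.
Offset 20: leading byte 0xE2 = 11100010 → 3-byte char #7 = E2 82 B0.
Offset 23: leading byte 0xF0 = 11110000 → 4-byte char #8 = F0 A1 85 82.
Offset 27: leading byte 0xD2 = 11010010 → 2-byte char #9 = D2 A8.
Leading byte 0xD2 = 11010010 matches 110xxxxx → 2-byte sequence.
Byte 1: 0xD2 = 11010010, payload 10010 (5 bits).
Byte 2: 0xA8 = 10101000 (10xxxxxx ✓), payload 101000.
Concatenate: 10010101000 = 0x4A8 (11 bits → U+04A8).

U+04A8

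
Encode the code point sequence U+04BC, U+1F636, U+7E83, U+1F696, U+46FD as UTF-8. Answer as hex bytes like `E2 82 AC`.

D2 BC F0 9F 98 B6 E7 BA 83 F0 9F 9A 96 E4 9B BD

U+04BC: 2-byte form → D2 BC.
U+1F636: 4-byte form → F0 9F 98 B6.
U+7E83: 3-byte form → E7 BA 83.
U+1F696: 4-byte form → F0 9F 9A 96.
U+46FD: 3-byte form → E4 9B BD.
Concatenated (16 bytes): D2 BC F0 9F 98 B6 E7 BA 83 F0 9F 9A 96 E4 9B BD.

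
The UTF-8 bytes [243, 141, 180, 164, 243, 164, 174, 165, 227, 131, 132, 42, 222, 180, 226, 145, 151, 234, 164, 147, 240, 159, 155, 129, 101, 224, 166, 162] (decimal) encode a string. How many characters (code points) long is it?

Byte at offset 0: 0xF3 = 11110011 → 4-byte char (#1). Advance 4.
Byte at offset 4: 0xF3 = 11110011 → 4-byte char (#2). Advance 4.
Byte at offset 8: 0xE3 = 11100011 → 3-byte char (#3). Advance 3.
Byte at offset 11: 0x2A = 00101010 → 1-byte char (#4). Advance 1.
Byte at offset 12: 0xDE = 11011110 → 2-byte char (#5). Advance 2.
Byte at offset 14: 0xE2 = 11100010 → 3-byte char (#6). Advance 3.
Byte at offset 17: 0xEA = 11101010 → 3-byte char (#7). Advance 3.
Byte at offset 20: 0xF0 = 11110000 → 4-byte char (#8). Advance 4.
Byte at offset 24: 0x65 = 01100101 → 1-byte char (#9). Advance 1.
Byte at offset 25: 0xE0 = 11100000 → 3-byte char (#10). Advance 3.
Reached end at offset 28 after 10 code points.

10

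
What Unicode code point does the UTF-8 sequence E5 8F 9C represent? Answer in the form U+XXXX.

U+53DC

Leading byte 0xE5 = 11100101 matches 1110xxxx → 3-byte sequence.
Byte 1: 0xE5 = 11100101, payload 0101 (4 bits).
Byte 2: 0x8F = 10001111 (10xxxxxx ✓), payload 001111.
Byte 3: 0x9C = 10011100 (10xxxxxx ✓), payload 011100.
Concatenate: 0101001111011100 = 0x53DC (16 bits → U+53DC).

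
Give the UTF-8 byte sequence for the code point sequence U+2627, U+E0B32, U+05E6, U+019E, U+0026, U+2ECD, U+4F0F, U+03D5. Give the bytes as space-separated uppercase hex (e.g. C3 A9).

U+2627: 3-byte form → E2 98 A7.
U+E0B32: 4-byte form → F3 A0 AC B2.
U+05E6: 2-byte form → D7 A6.
U+019E: 2-byte form → C6 9E.
U+0026: 1-byte form → 26.
U+2ECD: 3-byte form → E2 BB 8D.
U+4F0F: 3-byte form → E4 BC 8F.
U+03D5: 2-byte form → CF 95.
Concatenated (20 bytes): E2 98 A7 F3 A0 AC B2 D7 A6 C6 9E 26 E2 BB 8D E4 BC 8F CF 95.

E2 98 A7 F3 A0 AC B2 D7 A6 C6 9E 26 E2 BB 8D E4 BC 8F CF 95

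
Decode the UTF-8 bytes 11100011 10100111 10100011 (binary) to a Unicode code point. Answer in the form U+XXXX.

Leading byte 0xE3 = 11100011 matches 1110xxxx → 3-byte sequence.
Byte 1: 0xE3 = 11100011, payload 0011 (4 bits).
Byte 2: 0xA7 = 10100111 (10xxxxxx ✓), payload 100111.
Byte 3: 0xA3 = 10100011 (10xxxxxx ✓), payload 100011.
Concatenate: 0011100111100011 = 0x39E3 (16 bits → U+39E3).

U+39E3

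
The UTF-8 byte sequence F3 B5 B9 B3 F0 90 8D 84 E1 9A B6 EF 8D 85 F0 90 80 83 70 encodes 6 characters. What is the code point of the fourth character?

U+F345

Offset 0: leading byte 0xF3 = 11110011 → 4-byte char #1 = F3 B5 B9 B3.
Offset 4: leading byte 0xF0 = 11110000 → 4-byte char #2 = F0 90 8D 84.
Offset 8: leading byte 0xE1 = 11100001 → 3-byte char #3 = E1 9A B6.
Offset 11: leading byte 0xEF = 11101111 → 3-byte char #4 = EF 8D 85.
Leading byte 0xEF = 11101111 matches 1110xxxx → 3-byte sequence.
Byte 1: 0xEF = 11101111, payload 1111 (4 bits).
Byte 2: 0x8D = 10001101 (10xxxxxx ✓), payload 001101.
Byte 3: 0x85 = 10000101 (10xxxxxx ✓), payload 000101.
Concatenate: 1111001101000101 = 0xF345 (16 bits → U+F345).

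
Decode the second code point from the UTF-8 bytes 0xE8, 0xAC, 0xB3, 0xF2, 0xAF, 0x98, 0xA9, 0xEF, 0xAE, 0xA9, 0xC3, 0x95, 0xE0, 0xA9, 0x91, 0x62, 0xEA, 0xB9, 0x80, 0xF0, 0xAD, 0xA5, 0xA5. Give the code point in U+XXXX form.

Offset 0: leading byte 0xE8 = 11101000 → 3-byte char #1 = E8 AC B3.
Offset 3: leading byte 0xF2 = 11110010 → 4-byte char #2 = F2 AF 98 A9.
Leading byte 0xF2 = 11110010 matches 11110xxx → 4-byte sequence.
Byte 1: 0xF2 = 11110010, payload 010 (3 bits).
Byte 2: 0xAF = 10101111 (10xxxxxx ✓), payload 101111.
Byte 3: 0x98 = 10011000 (10xxxxxx ✓), payload 011000.
Byte 4: 0xA9 = 10101001 (10xxxxxx ✓), payload 101001.
Concatenate: 010101111011000101001 = 0xAF629 (21 bits → U+AF629).

U+AF629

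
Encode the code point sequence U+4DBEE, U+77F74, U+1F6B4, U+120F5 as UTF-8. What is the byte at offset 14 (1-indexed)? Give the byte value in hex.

1-indexed offset 14 is 0-indexed offset 13.
U+4DBEE → 4-byte form F1 8D AF AE at offsets 0–3.
U+77F74 → 4-byte form F1 B7 BD B4 at offsets 4–7.
U+1F6B4 → 4-byte form F0 9F 9A B4 at offsets 8–11.
U+120F5 → 4-byte form F0 92 83 B5 at offsets 12–15.
Offset 13 falls in char 4's range; it's byte 2 of F0 92 83 B5 = 0x92.

0x92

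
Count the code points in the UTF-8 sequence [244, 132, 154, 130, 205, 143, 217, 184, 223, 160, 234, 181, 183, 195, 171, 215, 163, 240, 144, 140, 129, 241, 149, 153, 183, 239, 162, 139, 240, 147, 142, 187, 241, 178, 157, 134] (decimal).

Byte at offset 0: 0xF4 = 11110100 → 4-byte char (#1). Advance 4.
Byte at offset 4: 0xCD = 11001101 → 2-byte char (#2). Advance 2.
Byte at offset 6: 0xD9 = 11011001 → 2-byte char (#3). Advance 2.
Byte at offset 8: 0xDF = 11011111 → 2-byte char (#4). Advance 2.
Byte at offset 10: 0xEA = 11101010 → 3-byte char (#5). Advance 3.
Byte at offset 13: 0xC3 = 11000011 → 2-byte char (#6). Advance 2.
Byte at offset 15: 0xD7 = 11010111 → 2-byte char (#7). Advance 2.
Byte at offset 17: 0xF0 = 11110000 → 4-byte char (#8). Advance 4.
Byte at offset 21: 0xF1 = 11110001 → 4-byte char (#9). Advance 4.
Byte at offset 25: 0xEF = 11101111 → 3-byte char (#10). Advance 3.
Byte at offset 28: 0xF0 = 11110000 → 4-byte char (#11). Advance 4.
Byte at offset 32: 0xF1 = 11110001 → 4-byte char (#12). Advance 4.
Reached end at offset 36 after 12 code points.

12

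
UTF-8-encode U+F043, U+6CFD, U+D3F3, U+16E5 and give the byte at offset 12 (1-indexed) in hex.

0xA5

1-indexed offset 12 is 0-indexed offset 11.
U+F043 → 3-byte form EF 81 83 at offsets 0–2.
U+6CFD → 3-byte form E6 B3 BD at offsets 3–5.
U+D3F3 → 3-byte form ED 8F B3 at offsets 6–8.
U+16E5 → 3-byte form E1 9B A5 at offsets 9–11.
Offset 11 falls in char 4's range; it's byte 3 of E1 9B A5 = 0xA5.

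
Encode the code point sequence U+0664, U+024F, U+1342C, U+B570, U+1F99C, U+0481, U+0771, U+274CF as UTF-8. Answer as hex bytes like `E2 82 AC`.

U+0664: 2-byte form → D9 A4.
U+024F: 2-byte form → C9 8F.
U+1342C: 4-byte form → F0 93 90 AC.
U+B570: 3-byte form → EB 95 B0.
U+1F99C: 4-byte form → F0 9F A6 9C.
U+0481: 2-byte form → D2 81.
U+0771: 2-byte form → DD B1.
U+274CF: 4-byte form → F0 A7 93 8F.
Concatenated (23 bytes): D9 A4 C9 8F F0 93 90 AC EB 95 B0 F0 9F A6 9C D2 81 DD B1 F0 A7 93 8F.

D9 A4 C9 8F F0 93 90 AC EB 95 B0 F0 9F A6 9C D2 81 DD B1 F0 A7 93 8F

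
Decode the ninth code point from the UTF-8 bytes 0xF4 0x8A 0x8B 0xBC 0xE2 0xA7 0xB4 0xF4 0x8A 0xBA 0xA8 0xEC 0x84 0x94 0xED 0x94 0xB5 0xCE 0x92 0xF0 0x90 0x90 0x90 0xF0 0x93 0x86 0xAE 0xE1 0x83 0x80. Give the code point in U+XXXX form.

U+10C0

Offset 0: leading byte 0xF4 = 11110100 → 4-byte char #1 = F4 8A 8B BC.
Offset 4: leading byte 0xE2 = 11100010 → 3-byte char #2 = E2 A7 B4.
Offset 7: leading byte 0xF4 = 11110100 → 4-byte char #3 = F4 8A BA A8.
Offset 11: leading byte 0xEC = 11101100 → 3-byte char #4 = EC 84 94.
Offset 14: leading byte 0xED = 11101101 → 3-byte char #5 = ED 94 B5.
Offset 17: leading byte 0xCE = 11001110 → 2-byte char #6 = CE 92.
Offset 19: leading byte 0xF0 = 11110000 → 4-byte char #7 = F0 90 90 90.
Offset 23: leading byte 0xF0 = 11110000 → 4-byte char #8 = F0 93 86 AE.
Offset 27: leading byte 0xE1 = 11100001 → 3-byte char #9 = E1 83 80.
Leading byte 0xE1 = 11100001 matches 1110xxxx → 3-byte sequence.
Byte 1: 0xE1 = 11100001, payload 0001 (4 bits).
Byte 2: 0x83 = 10000011 (10xxxxxx ✓), payload 000011.
Byte 3: 0x80 = 10000000 (10xxxxxx ✓), payload 000000.
Concatenate: 0001000011000000 = 0x10C0 (16 bits → U+10C0).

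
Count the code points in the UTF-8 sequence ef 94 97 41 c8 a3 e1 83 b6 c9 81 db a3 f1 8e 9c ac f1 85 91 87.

8

Byte at offset 0: 0xEF = 11101111 → 3-byte char (#1). Advance 3.
Byte at offset 3: 0x41 = 01000001 → 1-byte char (#2). Advance 1.
Byte at offset 4: 0xC8 = 11001000 → 2-byte char (#3). Advance 2.
Byte at offset 6: 0xE1 = 11100001 → 3-byte char (#4). Advance 3.
Byte at offset 9: 0xC9 = 11001001 → 2-byte char (#5). Advance 2.
Byte at offset 11: 0xDB = 11011011 → 2-byte char (#6). Advance 2.
Byte at offset 13: 0xF1 = 11110001 → 4-byte char (#7). Advance 4.
Byte at offset 17: 0xF1 = 11110001 → 4-byte char (#8). Advance 4.
Reached end at offset 21 after 8 code points.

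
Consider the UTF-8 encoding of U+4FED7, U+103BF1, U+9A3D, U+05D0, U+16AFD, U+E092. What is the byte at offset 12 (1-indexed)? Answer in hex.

1-indexed offset 12 is 0-indexed offset 11.
U+4FED7 → 4-byte form F1 8F BB 97 at offsets 0–3.
U+103BF1 → 4-byte form F4 83 AF B1 at offsets 4–7.
U+9A3D → 3-byte form E9 A8 BD at offsets 8–10.
U+05D0 → 2-byte form D7 90 at offsets 11–12.
Offset 11 falls in char 4's range; it's byte 1 of D7 90 = 0xD7.

0xD7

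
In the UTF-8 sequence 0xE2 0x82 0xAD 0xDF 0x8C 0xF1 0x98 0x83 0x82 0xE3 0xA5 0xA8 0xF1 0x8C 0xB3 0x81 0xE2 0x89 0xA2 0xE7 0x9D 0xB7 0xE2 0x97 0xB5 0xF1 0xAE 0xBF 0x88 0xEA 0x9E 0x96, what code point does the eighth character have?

U+25F5

Offset 0: leading byte 0xE2 = 11100010 → 3-byte char #1 = E2 82 AD.
Offset 3: leading byte 0xDF = 11011111 → 2-byte char #2 = DF 8C.
Offset 5: leading byte 0xF1 = 11110001 → 4-byte char #3 = F1 98 83 82.
Offset 9: leading byte 0xE3 = 11100011 → 3-byte char #4 = E3 A5 A8.
Offset 12: leading byte 0xF1 = 11110001 → 4-byte char #5 = F1 8C B3 81.
Offset 16: leading byte 0xE2 = 11100010 → 3-byte char #6 = E2 89 A2.
Offset 19: leading byte 0xE7 = 11100111 → 3-byte char #7 = E7 9D B7.
Offset 22: leading byte 0xE2 = 11100010 → 3-byte char #8 = E2 97 B5.
Leading byte 0xE2 = 11100010 matches 1110xxxx → 3-byte sequence.
Byte 1: 0xE2 = 11100010, payload 0010 (4 bits).
Byte 2: 0x97 = 10010111 (10xxxxxx ✓), payload 010111.
Byte 3: 0xB5 = 10110101 (10xxxxxx ✓), payload 110101.
Concatenate: 0010010111110101 = 0x25F5 (16 bits → U+25F5).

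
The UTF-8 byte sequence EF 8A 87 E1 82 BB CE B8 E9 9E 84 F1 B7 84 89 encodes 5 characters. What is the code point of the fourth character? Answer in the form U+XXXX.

U+9784

Offset 0: leading byte 0xEF = 11101111 → 3-byte char #1 = EF 8A 87.
Offset 3: leading byte 0xE1 = 11100001 → 3-byte char #2 = E1 82 BB.
Offset 6: leading byte 0xCE = 11001110 → 2-byte char #3 = CE B8.
Offset 8: leading byte 0xE9 = 11101001 → 3-byte char #4 = E9 9E 84.
Leading byte 0xE9 = 11101001 matches 1110xxxx → 3-byte sequence.
Byte 1: 0xE9 = 11101001, payload 1001 (4 bits).
Byte 2: 0x9E = 10011110 (10xxxxxx ✓), payload 011110.
Byte 3: 0x84 = 10000100 (10xxxxxx ✓), payload 000100.
Concatenate: 1001011110000100 = 0x9784 (16 bits → U+9784).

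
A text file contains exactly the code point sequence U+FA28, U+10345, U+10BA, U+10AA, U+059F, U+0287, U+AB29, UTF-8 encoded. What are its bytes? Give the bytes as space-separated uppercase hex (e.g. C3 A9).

EF A8 A8 F0 90 8D 85 E1 82 BA E1 82 AA D6 9F CA 87 EA AC A9

U+FA28: 3-byte form → EF A8 A8.
U+10345: 4-byte form → F0 90 8D 85.
U+10BA: 3-byte form → E1 82 BA.
U+10AA: 3-byte form → E1 82 AA.
U+059F: 2-byte form → D6 9F.
U+0287: 2-byte form → CA 87.
U+AB29: 3-byte form → EA AC A9.
Concatenated (20 bytes): EF A8 A8 F0 90 8D 85 E1 82 BA E1 82 AA D6 9F CA 87 EA AC A9.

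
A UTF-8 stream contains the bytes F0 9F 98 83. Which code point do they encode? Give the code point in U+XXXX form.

Leading byte 0xF0 = 11110000 matches 11110xxx → 4-byte sequence.
Byte 1: 0xF0 = 11110000, payload 000 (3 bits).
Byte 2: 0x9F = 10011111 (10xxxxxx ✓), payload 011111.
Byte 3: 0x98 = 10011000 (10xxxxxx ✓), payload 011000.
Byte 4: 0x83 = 10000011 (10xxxxxx ✓), payload 000011.
Concatenate: 000011111011000000011 = 0x1F603 (21 bits → U+1F603).

U+1F603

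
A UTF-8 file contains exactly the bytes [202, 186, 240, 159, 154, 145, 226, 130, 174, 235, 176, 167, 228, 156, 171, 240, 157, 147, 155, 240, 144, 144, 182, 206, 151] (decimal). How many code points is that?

8

Byte at offset 0: 0xCA = 11001010 → 2-byte char (#1). Advance 2.
Byte at offset 2: 0xF0 = 11110000 → 4-byte char (#2). Advance 4.
Byte at offset 6: 0xE2 = 11100010 → 3-byte char (#3). Advance 3.
Byte at offset 9: 0xEB = 11101011 → 3-byte char (#4). Advance 3.
Byte at offset 12: 0xE4 = 11100100 → 3-byte char (#5). Advance 3.
Byte at offset 15: 0xF0 = 11110000 → 4-byte char (#6). Advance 4.
Byte at offset 19: 0xF0 = 11110000 → 4-byte char (#7). Advance 4.
Byte at offset 23: 0xCE = 11001110 → 2-byte char (#8). Advance 2.
Reached end at offset 25 after 8 code points.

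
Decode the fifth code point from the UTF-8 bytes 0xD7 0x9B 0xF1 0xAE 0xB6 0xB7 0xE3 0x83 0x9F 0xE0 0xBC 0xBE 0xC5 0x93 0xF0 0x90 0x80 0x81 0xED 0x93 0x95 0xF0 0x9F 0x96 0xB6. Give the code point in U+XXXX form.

Offset 0: leading byte 0xD7 = 11010111 → 2-byte char #1 = D7 9B.
Offset 2: leading byte 0xF1 = 11110001 → 4-byte char #2 = F1 AE B6 B7.
Offset 6: leading byte 0xE3 = 11100011 → 3-byte char #3 = E3 83 9F.
Offset 9: leading byte 0xE0 = 11100000 → 3-byte char #4 = E0 BC BE.
Offset 12: leading byte 0xC5 = 11000101 → 2-byte char #5 = C5 93.
Leading byte 0xC5 = 11000101 matches 110xxxxx → 2-byte sequence.
Byte 1: 0xC5 = 11000101, payload 00101 (5 bits).
Byte 2: 0x93 = 10010011 (10xxxxxx ✓), payload 010011.
Concatenate: 00101010011 = 0x153 (11 bits → U+0153).

U+0153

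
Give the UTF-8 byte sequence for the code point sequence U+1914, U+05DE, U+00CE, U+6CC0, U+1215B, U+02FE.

U+1914: 3-byte form → E1 A4 94.
U+05DE: 2-byte form → D7 9E.
U+00CE: 2-byte form → C3 8E.
U+6CC0: 3-byte form → E6 B3 80.
U+1215B: 4-byte form → F0 92 85 9B.
U+02FE: 2-byte form → CB BE.
Concatenated (16 bytes): E1 A4 94 D7 9E C3 8E E6 B3 80 F0 92 85 9B CB BE.

E1 A4 94 D7 9E C3 8E E6 B3 80 F0 92 85 9B CB BE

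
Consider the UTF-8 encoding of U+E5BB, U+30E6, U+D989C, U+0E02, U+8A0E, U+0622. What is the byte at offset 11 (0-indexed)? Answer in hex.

U+E5BB → 3-byte form EE 96 BB at offsets 0–2.
U+30E6 → 3-byte form E3 83 A6 at offsets 3–5.
U+D989C → 4-byte form F3 99 A2 9C at offsets 6–9.
U+0E02 → 3-byte form E0 B8 82 at offsets 10–12.
Offset 11 falls in char 4's range; it's byte 2 of E0 B8 82 = 0xB8.

0xB8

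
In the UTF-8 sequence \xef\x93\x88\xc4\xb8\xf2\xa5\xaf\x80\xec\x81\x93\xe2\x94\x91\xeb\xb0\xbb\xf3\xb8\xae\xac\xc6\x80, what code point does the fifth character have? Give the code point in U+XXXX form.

Offset 0: leading byte 0xEF = 11101111 → 3-byte char #1 = EF 93 88.
Offset 3: leading byte 0xC4 = 11000100 → 2-byte char #2 = C4 B8.
Offset 5: leading byte 0xF2 = 11110010 → 4-byte char #3 = F2 A5 AF 80.
Offset 9: leading byte 0xEC = 11101100 → 3-byte char #4 = EC 81 93.
Offset 12: leading byte 0xE2 = 11100010 → 3-byte char #5 = E2 94 91.
Leading byte 0xE2 = 11100010 matches 1110xxxx → 3-byte sequence.
Byte 1: 0xE2 = 11100010, payload 0010 (4 bits).
Byte 2: 0x94 = 10010100 (10xxxxxx ✓), payload 010100.
Byte 3: 0x91 = 10010001 (10xxxxxx ✓), payload 010001.
Concatenate: 0010010100010001 = 0x2511 (16 bits → U+2511).

U+2511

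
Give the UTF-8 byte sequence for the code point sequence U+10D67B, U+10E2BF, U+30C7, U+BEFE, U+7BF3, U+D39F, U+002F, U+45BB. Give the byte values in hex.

U+10D67B: 4-byte form → F4 8D 99 BB.
U+10E2BF: 4-byte form → F4 8E 8A BF.
U+30C7: 3-byte form → E3 83 87.
U+BEFE: 3-byte form → EB BB BE.
U+7BF3: 3-byte form → E7 AF B3.
U+D39F: 3-byte form → ED 8E 9F.
U+002F: 1-byte form → 2F.
U+45BB: 3-byte form → E4 96 BB.
Concatenated (24 bytes): F4 8D 99 BB F4 8E 8A BF E3 83 87 EB BB BE E7 AF B3 ED 8E 9F 2F E4 96 BB.

F4 8D 99 BB F4 8E 8A BF E3 83 87 EB BB BE E7 AF B3 ED 8E 9F 2F E4 96 BB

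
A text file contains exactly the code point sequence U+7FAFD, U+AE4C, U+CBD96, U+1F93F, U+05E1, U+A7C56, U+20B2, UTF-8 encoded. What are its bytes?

F1 BF AB BD EA B9 8C F3 8B B6 96 F0 9F A4 BF D7 A1 F2 A7 B1 96 E2 82 B2

U+7FAFD: 4-byte form → F1 BF AB BD.
U+AE4C: 3-byte form → EA B9 8C.
U+CBD96: 4-byte form → F3 8B B6 96.
U+1F93F: 4-byte form → F0 9F A4 BF.
U+05E1: 2-byte form → D7 A1.
U+A7C56: 4-byte form → F2 A7 B1 96.
U+20B2: 3-byte form → E2 82 B2.
Concatenated (24 bytes): F1 BF AB BD EA B9 8C F3 8B B6 96 F0 9F A4 BF D7 A1 F2 A7 B1 96 E2 82 B2.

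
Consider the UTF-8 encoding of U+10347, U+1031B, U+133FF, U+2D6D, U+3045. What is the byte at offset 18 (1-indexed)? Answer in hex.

0x85

1-indexed offset 18 is 0-indexed offset 17.
U+10347 → 4-byte form F0 90 8D 87 at offsets 0–3.
U+1031B → 4-byte form F0 90 8C 9B at offsets 4–7.
U+133FF → 4-byte form F0 93 8F BF at offsets 8–11.
U+2D6D → 3-byte form E2 B5 AD at offsets 12–14.
U+3045 → 3-byte form E3 81 85 at offsets 15–17.
Offset 17 falls in char 5's range; it's byte 3 of E3 81 85 = 0x85.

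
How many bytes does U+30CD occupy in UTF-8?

U+30CD = 0x30CD. UTF-8 uses 1 byte below 0x80, 2 below 0x800, 3 below 0x10000, 4 up to 0x10FFFF. 0x30CD is in U+0800–U+FFFF → 3 bytes.

3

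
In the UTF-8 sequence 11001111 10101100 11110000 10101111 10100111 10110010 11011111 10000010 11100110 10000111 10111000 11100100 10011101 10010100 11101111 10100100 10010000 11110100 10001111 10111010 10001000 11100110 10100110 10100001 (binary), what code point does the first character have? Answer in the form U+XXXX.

Offset 0: leading byte 0xCF = 11001111 → 2-byte char #1 = CF AC.
Leading byte 0xCF = 11001111 matches 110xxxxx → 2-byte sequence.
Byte 1: 0xCF = 11001111, payload 01111 (5 bits).
Byte 2: 0xAC = 10101100 (10xxxxxx ✓), payload 101100.
Concatenate: 01111101100 = 0x3EC (11 bits → U+03EC).

U+03EC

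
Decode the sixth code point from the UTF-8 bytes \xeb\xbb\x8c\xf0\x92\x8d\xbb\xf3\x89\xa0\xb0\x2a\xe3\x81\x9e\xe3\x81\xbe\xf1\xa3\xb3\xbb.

Offset 0: leading byte 0xEB = 11101011 → 3-byte char #1 = EB BB 8C.
Offset 3: leading byte 0xF0 = 11110000 → 4-byte char #2 = F0 92 8D BB.
Offset 7: leading byte 0xF3 = 11110011 → 4-byte char #3 = F3 89 A0 B0.
Offset 11: leading byte 0x2A = 00101010 → 1-byte char #4 = 2A.
Offset 12: leading byte 0xE3 = 11100011 → 3-byte char #5 = E3 81 9E.
Offset 15: leading byte 0xE3 = 11100011 → 3-byte char #6 = E3 81 BE.
Leading byte 0xE3 = 11100011 matches 1110xxxx → 3-byte sequence.
Byte 1: 0xE3 = 11100011, payload 0011 (4 bits).
Byte 2: 0x81 = 10000001 (10xxxxxx ✓), payload 000001.
Byte 3: 0xBE = 10111110 (10xxxxxx ✓), payload 111110.
Concatenate: 0011000001111110 = 0x307E (16 bits → U+307E).

U+307E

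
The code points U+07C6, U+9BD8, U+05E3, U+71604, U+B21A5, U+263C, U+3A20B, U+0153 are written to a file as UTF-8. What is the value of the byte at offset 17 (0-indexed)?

0xBC

U+07C6 → 2-byte form DF 86 at offsets 0–1.
U+9BD8 → 3-byte form E9 AF 98 at offsets 2–4.
U+05E3 → 2-byte form D7 A3 at offsets 5–6.
U+71604 → 4-byte form F1 B1 98 84 at offsets 7–10.
U+B21A5 → 4-byte form F2 B2 86 A5 at offsets 11–14.
U+263C → 3-byte form E2 98 BC at offsets 15–17.
Offset 17 falls in char 6's range; it's byte 3 of E2 98 BC = 0xBC.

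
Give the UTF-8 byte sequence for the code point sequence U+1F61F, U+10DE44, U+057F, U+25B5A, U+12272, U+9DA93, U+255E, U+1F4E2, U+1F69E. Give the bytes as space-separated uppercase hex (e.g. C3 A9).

U+1F61F: 4-byte form → F0 9F 98 9F.
U+10DE44: 4-byte form → F4 8D B9 84.
U+057F: 2-byte form → D5 BF.
U+25B5A: 4-byte form → F0 A5 AD 9A.
U+12272: 4-byte form → F0 92 89 B2.
U+9DA93: 4-byte form → F2 9D AA 93.
U+255E: 3-byte form → E2 95 9E.
U+1F4E2: 4-byte form → F0 9F 93 A2.
U+1F69E: 4-byte form → F0 9F 9A 9E.
Concatenated (33 bytes): F0 9F 98 9F F4 8D B9 84 D5 BF F0 A5 AD 9A F0 92 89 B2 F2 9D AA 93 E2 95 9E F0 9F 93 A2 F0 9F 9A 9E.

F0 9F 98 9F F4 8D B9 84 D5 BF F0 A5 AD 9A F0 92 89 B2 F2 9D AA 93 E2 95 9E F0 9F 93 A2 F0 9F 9A 9E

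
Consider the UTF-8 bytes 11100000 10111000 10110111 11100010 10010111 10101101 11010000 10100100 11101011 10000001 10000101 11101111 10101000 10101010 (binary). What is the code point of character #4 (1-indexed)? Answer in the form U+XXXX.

Offset 0: leading byte 0xE0 = 11100000 → 3-byte char #1 = E0 B8 B7.
Offset 3: leading byte 0xE2 = 11100010 → 3-byte char #2 = E2 97 AD.
Offset 6: leading byte 0xD0 = 11010000 → 2-byte char #3 = D0 A4.
Offset 8: leading byte 0xEB = 11101011 → 3-byte char #4 = EB 81 85.
Leading byte 0xEB = 11101011 matches 1110xxxx → 3-byte sequence.
Byte 1: 0xEB = 11101011, payload 1011 (4 bits).
Byte 2: 0x81 = 10000001 (10xxxxxx ✓), payload 000001.
Byte 3: 0x85 = 10000101 (10xxxxxx ✓), payload 000101.
Concatenate: 1011000001000101 = 0xB045 (16 bits → U+B045).

U+B045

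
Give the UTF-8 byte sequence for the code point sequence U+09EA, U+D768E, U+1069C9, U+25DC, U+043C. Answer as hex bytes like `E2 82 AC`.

E0 A7 AA F3 97 9A 8E F4 86 A7 89 E2 97 9C D0 BC

U+09EA: 3-byte form → E0 A7 AA.
U+D768E: 4-byte form → F3 97 9A 8E.
U+1069C9: 4-byte form → F4 86 A7 89.
U+25DC: 3-byte form → E2 97 9C.
U+043C: 2-byte form → D0 BC.
Concatenated (16 bytes): E0 A7 AA F3 97 9A 8E F4 86 A7 89 E2 97 9C D0 BC.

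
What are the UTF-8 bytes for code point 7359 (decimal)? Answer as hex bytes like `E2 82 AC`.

E1 B2 BF

U+1CBF = 0x1CBF = 7359 decimal. In range U+0800–U+FFFF → 3-byte form: 1110xxxx 10xxxxxx 10xxxxxx.
Binary (16 bits): 0001110010111111.
Split 4+6+6: 0001 | 110010 | 111111.
Byte 1: 11100001 = 0xE1.
Byte 2: 10110010 = 0xB2.
Byte 3: 10111111 = 0xBF.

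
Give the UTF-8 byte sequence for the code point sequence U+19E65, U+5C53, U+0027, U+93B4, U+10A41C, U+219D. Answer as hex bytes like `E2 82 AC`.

F0 99 B9 A5 E5 B1 93 27 E9 8E B4 F4 8A 90 9C E2 86 9D

U+19E65: 4-byte form → F0 99 B9 A5.
U+5C53: 3-byte form → E5 B1 93.
U+0027: 1-byte form → 27.
U+93B4: 3-byte form → E9 8E B4.
U+10A41C: 4-byte form → F4 8A 90 9C.
U+219D: 3-byte form → E2 86 9D.
Concatenated (18 bytes): F0 99 B9 A5 E5 B1 93 27 E9 8E B4 F4 8A 90 9C E2 86 9D.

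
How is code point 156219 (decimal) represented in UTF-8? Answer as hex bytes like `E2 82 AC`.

F0 A6 88 BB

U+2623B = 0x2623B = 156219 decimal. In range U+10000–U+10FFFF → 4-byte form: 11110xxx 10xxxxxx 10xxxxxx 10xxxxxx.
Binary (21 bits): 000100110001000111011.
Split 3+6+6+6: 000 | 100110 | 001000 | 111011.
Byte 1: 11110000 = 0xF0.
Byte 2: 10100110 = 0xA6.
Byte 3: 10001000 = 0x88.
Byte 4: 10111011 = 0xBB.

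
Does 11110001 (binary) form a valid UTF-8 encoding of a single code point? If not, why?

Leading byte 0xF1 = 11110001 → 4-byte form, but only 1 byte is present.

invalid (sequence truncated)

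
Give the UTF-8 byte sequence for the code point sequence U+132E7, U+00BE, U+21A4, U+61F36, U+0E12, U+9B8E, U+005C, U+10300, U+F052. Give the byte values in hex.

F0 93 8B A7 C2 BE E2 86 A4 F1 A1 BC B6 E0 B8 92 E9 AE 8E 5C F0 90 8C 80 EF 81 92

U+132E7: 4-byte form → F0 93 8B A7.
U+00BE: 2-byte form → C2 BE.
U+21A4: 3-byte form → E2 86 A4.
U+61F36: 4-byte form → F1 A1 BC B6.
U+0E12: 3-byte form → E0 B8 92.
U+9B8E: 3-byte form → E9 AE 8E.
U+005C: 1-byte form → 5C.
U+10300: 4-byte form → F0 90 8C 80.
U+F052: 3-byte form → EF 81 92.
Concatenated (27 bytes): F0 93 8B A7 C2 BE E2 86 A4 F1 A1 BC B6 E0 B8 92 E9 AE 8E 5C F0 90 8C 80 EF 81 92.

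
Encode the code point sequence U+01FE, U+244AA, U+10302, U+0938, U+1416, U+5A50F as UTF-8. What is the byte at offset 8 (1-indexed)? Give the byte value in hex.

0x90

1-indexed offset 8 is 0-indexed offset 7.
U+01FE → 2-byte form C7 BE at offsets 0–1.
U+244AA → 4-byte form F0 A4 92 AA at offsets 2–5.
U+10302 → 4-byte form F0 90 8C 82 at offsets 6–9.
Offset 7 falls in char 3's range; it's byte 2 of F0 90 8C 82 = 0x90.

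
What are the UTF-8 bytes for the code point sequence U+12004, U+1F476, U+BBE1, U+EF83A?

F0 92 80 84 F0 9F 91 B6 EB AF A1 F3 AF A0 BA

U+12004: 4-byte form → F0 92 80 84.
U+1F476: 4-byte form → F0 9F 91 B6.
U+BBE1: 3-byte form → EB AF A1.
U+EF83A: 4-byte form → F3 AF A0 BA.
Concatenated (15 bytes): F0 92 80 84 F0 9F 91 B6 EB AF A1 F3 AF A0 BA.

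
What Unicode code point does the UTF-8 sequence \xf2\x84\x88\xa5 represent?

U+84225

Leading byte 0xF2 = 11110010 matches 11110xxx → 4-byte sequence.
Byte 1: 0xF2 = 11110010, payload 010 (3 bits).
Byte 2: 0x84 = 10000100 (10xxxxxx ✓), payload 000100.
Byte 3: 0x88 = 10001000 (10xxxxxx ✓), payload 001000.
Byte 4: 0xA5 = 10100101 (10xxxxxx ✓), payload 100101.
Concatenate: 010000100001000100101 = 0x84225 (21 bits → U+84225).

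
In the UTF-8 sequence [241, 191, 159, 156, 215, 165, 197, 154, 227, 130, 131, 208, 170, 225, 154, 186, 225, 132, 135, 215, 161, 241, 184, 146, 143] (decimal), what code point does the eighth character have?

Offset 0: leading byte 0xF1 = 11110001 → 4-byte char #1 = F1 BF 9F 9C.
Offset 4: leading byte 0xD7 = 11010111 → 2-byte char #2 = D7 A5.
Offset 6: leading byte 0xC5 = 11000101 → 2-byte char #3 = C5 9A.
Offset 8: leading byte 0xE3 = 11100011 → 3-byte char #4 = E3 82 83.
Offset 11: leading byte 0xD0 = 11010000 → 2-byte char #5 = D0 AA.
Offset 13: leading byte 0xE1 = 11100001 → 3-byte char #6 = E1 9A BA.
Offset 16: leading byte 0xE1 = 11100001 → 3-byte char #7 = E1 84 87.
Offset 19: leading byte 0xD7 = 11010111 → 2-byte char #8 = D7 A1.
Leading byte 0xD7 = 11010111 matches 110xxxxx → 2-byte sequence.
Byte 1: 0xD7 = 11010111, payload 10111 (5 bits).
Byte 2: 0xA1 = 10100001 (10xxxxxx ✓), payload 100001.
Concatenate: 10111100001 = 0x5E1 (11 bits → U+05E1).

U+05E1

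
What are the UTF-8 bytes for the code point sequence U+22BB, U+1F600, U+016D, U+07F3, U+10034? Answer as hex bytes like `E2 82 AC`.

E2 8A BB F0 9F 98 80 C5 AD DF B3 F0 90 80 B4

U+22BB: 3-byte form → E2 8A BB.
U+1F600: 4-byte form → F0 9F 98 80.
U+016D: 2-byte form → C5 AD.
U+07F3: 2-byte form → DF B3.
U+10034: 4-byte form → F0 90 80 B4.
Concatenated (15 bytes): E2 8A BB F0 9F 98 80 C5 AD DF B3 F0 90 80 B4.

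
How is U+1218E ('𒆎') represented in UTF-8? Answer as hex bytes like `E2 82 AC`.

U+1218E = 0x1218E = 74126 decimal. In range U+10000–U+10FFFF → 4-byte form: 11110xxx 10xxxxxx 10xxxxxx 10xxxxxx.
Binary (21 bits): 000010010000110001110.
Split 3+6+6+6: 000 | 010010 | 000110 | 001110.
Byte 1: 11110000 = 0xF0.
Byte 2: 10010010 = 0x92.
Byte 3: 10000110 = 0x86.
Byte 4: 10001110 = 0x8E.

F0 92 86 8E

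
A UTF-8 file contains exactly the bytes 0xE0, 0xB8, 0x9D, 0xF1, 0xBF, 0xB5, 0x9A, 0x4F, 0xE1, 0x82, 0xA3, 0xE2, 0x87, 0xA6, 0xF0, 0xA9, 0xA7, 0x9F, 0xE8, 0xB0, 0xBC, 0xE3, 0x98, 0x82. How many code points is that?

8

Byte at offset 0: 0xE0 = 11100000 → 3-byte char (#1). Advance 3.
Byte at offset 3: 0xF1 = 11110001 → 4-byte char (#2). Advance 4.
Byte at offset 7: 0x4F = 01001111 → 1-byte char (#3). Advance 1.
Byte at offset 8: 0xE1 = 11100001 → 3-byte char (#4). Advance 3.
Byte at offset 11: 0xE2 = 11100010 → 3-byte char (#5). Advance 3.
Byte at offset 14: 0xF0 = 11110000 → 4-byte char (#6). Advance 4.
Byte at offset 18: 0xE8 = 11101000 → 3-byte char (#7). Advance 3.
Byte at offset 21: 0xE3 = 11100011 → 3-byte char (#8). Advance 3.
Reached end at offset 24 after 8 code points.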